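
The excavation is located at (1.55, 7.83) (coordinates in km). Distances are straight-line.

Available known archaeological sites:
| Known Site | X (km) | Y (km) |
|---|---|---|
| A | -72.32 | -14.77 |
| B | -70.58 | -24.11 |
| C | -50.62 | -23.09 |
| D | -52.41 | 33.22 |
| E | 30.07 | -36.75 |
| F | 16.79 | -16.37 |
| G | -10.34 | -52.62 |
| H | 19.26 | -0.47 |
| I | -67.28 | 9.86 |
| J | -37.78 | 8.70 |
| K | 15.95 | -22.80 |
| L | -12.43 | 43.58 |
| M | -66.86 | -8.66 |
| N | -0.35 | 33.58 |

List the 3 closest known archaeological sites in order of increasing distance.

Distances from (1.55, 7.83):
A: √((-73.87)² + (-22.60)²) = √(5456.7769 + 510.7600) = 77.25 km
B: √((-72.13)² + (-31.94)²) = √(5202.7369 + 1020.1636) = 78.89 km
C: √((-52.17)² + (-30.92)²) = √(2721.7089 + 956.0464) = 60.64 km
D: √((-53.96)² + (25.39)²) = √(2911.6816 + 644.6521) = 59.64 km
E: √((28.52)² + (-44.58)²) = √(813.3904 + 1987.3764) = 52.92 km
F: √((15.24)² + (-24.20)²) = √(232.2576 + 585.6400) = 28.60 km
G: √((-11.89)² + (-60.45)²) = √(141.3721 + 3654.2025) = 61.61 km
H: √((17.71)² + (-8.30)²) = √(313.6441 + 68.8900) = 19.56 km
I: √((-68.83)² + (2.03)²) = √(4737.5689 + 4.1209) = 68.86 km
J: √((-39.33)² + (0.87)²) = √(1546.8489 + 0.7569) = 39.34 km
K: √((14.40)² + (-30.63)²) = √(207.3600 + 938.1969) = 33.85 km
L: √((-13.98)² + (35.75)²) = √(195.4404 + 1278.0625) = 38.39 km
M: √((-68.41)² + (-16.49)²) = √(4679.9281 + 271.9201) = 70.37 km
N: √((-1.90)² + (25.75)²) = √(3.6100 + 663.0625) = 25.82 km
Sorted: H (19.56 km) < N (25.82 km) < F (28.60 km) < K (33.85 km) < L (38.39 km) < …

H, N, F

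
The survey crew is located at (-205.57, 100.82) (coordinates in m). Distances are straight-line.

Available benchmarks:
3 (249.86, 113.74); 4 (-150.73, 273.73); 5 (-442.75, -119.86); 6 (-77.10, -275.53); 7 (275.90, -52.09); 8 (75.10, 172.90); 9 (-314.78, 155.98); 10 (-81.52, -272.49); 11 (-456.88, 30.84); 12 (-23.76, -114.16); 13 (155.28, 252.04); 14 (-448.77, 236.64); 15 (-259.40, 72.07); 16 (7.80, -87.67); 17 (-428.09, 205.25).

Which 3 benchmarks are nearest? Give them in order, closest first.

15, 9, 4

Distances from (-205.57, 100.82):
3: √((455.43)² + (12.92)²) = √(207416.4849 + 166.9264) = 455.61 m
4: √((54.84)² + (172.91)²) = √(3007.4256 + 29897.8681) = 181.40 m
5: √((-237.18)² + (-220.68)²) = √(56254.3524 + 48699.6624) = 323.97 m
6: √((128.47)² + (-376.35)²) = √(16504.5409 + 141639.3225) = 397.67 m
7: √((481.47)² + (-152.91)²) = √(231813.3609 + 23381.4681) = 505.17 m
8: √((280.67)² + (72.08)²) = √(78775.6489 + 5195.5264) = 289.78 m
9: √((-109.21)² + (55.16)²) = √(11926.8241 + 3042.6256) = 122.35 m
10: √((124.05)² + (-373.31)²) = √(15388.4025 + 139360.3561) = 393.38 m
11: √((-251.31)² + (-69.98)²) = √(63156.7161 + 4897.2004) = 260.87 m
12: √((181.81)² + (-214.98)²) = √(33054.8761 + 46216.4004) = 281.55 m
13: √((360.85)² + (151.22)²) = √(130212.7225 + 22867.4884) = 391.25 m
14: √((-243.20)² + (135.82)²) = √(59146.2400 + 18447.0724) = 278.56 m
15: √((-53.83)² + (-28.75)²) = √(2897.6689 + 826.5625) = 61.03 m
16: √((213.37)² + (-188.49)²) = √(45526.7569 + 35528.4801) = 284.70 m
17: √((-222.52)² + (104.43)²) = √(49515.1504 + 10905.6249) = 245.81 m
Sorted: 15 (61.03 m) < 9 (122.35 m) < 4 (181.40 m) < 17 (245.81 m) < 11 (260.87 m) < …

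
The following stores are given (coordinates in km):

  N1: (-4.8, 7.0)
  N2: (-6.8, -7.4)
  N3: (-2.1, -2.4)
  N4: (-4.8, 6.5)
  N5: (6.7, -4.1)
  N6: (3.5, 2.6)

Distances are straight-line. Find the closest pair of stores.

Pairwise distances:
N1–N4: √((0.0)² + (-0.5)²) = √(0.000 + 0.250) = 0.5 km
N2–N3: √((4.7)² + (5.0)²) = √(22.090 + 25.000) = 6.9 km
N5–N6: √((-3.2)² + (6.7)²) = √(10.240 + 44.890) = 7.4 km
N3–N6: √((5.6)² + (5.0)²) = √(31.360 + 25.000) = 7.5 km
N3–N5: √((8.8)² + (-1.7)²) = √(77.440 + 2.890) = 9.0 km
N4–N6: √((8.3)² + (-3.9)²) = √(68.890 + 15.210) = 9.2 km
N3–N4: √((-2.7)² + (8.9)²) = √(7.290 + 79.210) = 9.3 km
N1–N6: √((8.3)² + (-4.4)²) = √(68.890 + 19.360) = 9.4 km
N1–N3: √((2.7)² + (-9.4)²) = √(7.290 + 88.360) = 9.8 km
N2–N5: √((13.5)² + (3.3)²) = √(182.250 + 10.890) = 13.9 km
N2–N4: √((2.0)² + (13.9)²) = √(4.000 + 193.210) = 14.0 km
N2–N6: √((10.3)² + (10.0)²) = √(106.090 + 100.000) = 14.4 km
N1–N2: √((-2.0)² + (-14.4)²) = √(4.000 + 207.360) = 14.5 km
N4–N5: √((11.5)² + (-10.6)²) = √(132.250 + 112.360) = 15.6 km
N1–N5: √((11.5)² + (-11.1)²) = √(132.250 + 123.210) = 16.0 km
Closest pair: N1–N4 at 0.5 km.

N1 and N4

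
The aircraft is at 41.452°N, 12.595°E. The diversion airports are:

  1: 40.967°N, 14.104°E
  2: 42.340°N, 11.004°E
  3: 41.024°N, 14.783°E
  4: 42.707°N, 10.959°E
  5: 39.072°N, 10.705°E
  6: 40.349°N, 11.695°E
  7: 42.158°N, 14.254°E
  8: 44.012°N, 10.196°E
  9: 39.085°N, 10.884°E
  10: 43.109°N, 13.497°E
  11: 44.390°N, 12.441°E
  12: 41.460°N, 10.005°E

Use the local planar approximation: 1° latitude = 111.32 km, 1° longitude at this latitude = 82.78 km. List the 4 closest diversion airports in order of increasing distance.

1, 6, 7, 2

Distances from 41.452°N, 12.595°E:
1: 136.083 km
2: 164.674 km
3: 187.284 km
4: 194.573 km
5: 307.688 km
6: 143.621 km
7: 158.230 km
8: 347.348 km
9: 299.149 km
10: 198.997 km
11: 327.307 km
12: 214.402 km
Sorted: 1 (136.083 km) < 6 (143.621 km) < 7 (158.230 km) < 2 (164.674 km) < 3 (187.284 km) < 4 (194.573 km) < …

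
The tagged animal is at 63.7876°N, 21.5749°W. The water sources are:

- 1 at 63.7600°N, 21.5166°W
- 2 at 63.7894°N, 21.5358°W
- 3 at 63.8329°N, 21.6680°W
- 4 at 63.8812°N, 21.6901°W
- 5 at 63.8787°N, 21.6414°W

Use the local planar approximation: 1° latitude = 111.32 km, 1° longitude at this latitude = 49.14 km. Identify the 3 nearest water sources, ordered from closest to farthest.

Distances from 63.7876°N, 21.5749°W:
1: √((-0.0276·111.32)² + (0.0583·49.14)²) = √(9.439838 + 8.207434) = 4.2009 km
2: √((0.0018·111.32)² + (0.0391·49.14)²) = √(0.040151 + 3.691678) = 1.9318 km
3: √((0.0453·111.32)² + (-0.0931·49.14)²) = √(25.429791 + 20.930021) = 6.8088 km
4: √((0.0936·111.32)² + (-0.1152·49.14)²) = √(108.567064 + 32.046106) = 11.8580 km
5: √((0.0911·111.32)² + (-0.0665·49.14)²) = √(102.844992 + 10.678582) = 10.6547 km
Sorted: 2 (1.9318 km) < 1 (4.2009 km) < 3 (6.8088 km) < 5 (10.6547 km) < 4 (11.8580 km)

2, 1, 3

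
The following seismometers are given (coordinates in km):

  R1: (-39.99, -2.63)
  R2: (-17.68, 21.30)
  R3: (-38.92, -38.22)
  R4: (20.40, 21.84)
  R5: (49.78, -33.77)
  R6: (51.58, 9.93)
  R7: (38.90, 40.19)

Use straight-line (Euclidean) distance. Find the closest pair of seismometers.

R4 and R7

Pairwise distances:
R1–R2: 32.72 km
R1–R3: 35.61 km
R1–R4: 65.16 km
R1–R5: 95.02 km
R1–R6: 92.43 km
R1–R7: 89.76 km
R2–R3: 63.20 km
R2–R4: 38.08 km
R2–R5: 87.08 km
R2–R6: 70.19 km
R2–R7: 59.65 km
R3–R4: 84.42 km
R3–R5: 88.81 km
R3–R6: 102.51 km
R3–R7: 110.47 km
R4–R5: 62.89 km
R4–R6: 33.38 km
R4–R7: 26.06 km
R5–R6: 43.74 km
R5–R7: 74.76 km
R6–R7: 32.81 km
Closest pair: R4–R7 at 26.06 km.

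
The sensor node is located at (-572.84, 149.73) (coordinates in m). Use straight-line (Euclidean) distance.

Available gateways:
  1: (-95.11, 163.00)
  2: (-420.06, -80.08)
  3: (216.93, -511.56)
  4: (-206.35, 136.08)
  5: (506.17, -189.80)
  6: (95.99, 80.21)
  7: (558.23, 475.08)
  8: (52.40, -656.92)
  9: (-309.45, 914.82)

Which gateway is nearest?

Distances from (-572.84, 149.73):
1: 477.91 m
2: 275.96 m
3: 1030.07 m
4: 366.74 m
5: 1131.17 m
6: 672.43 m
7: 1176.93 m
8: 1020.59 m
9: 809.16 m
Minimum: 2 at 275.96 m.

2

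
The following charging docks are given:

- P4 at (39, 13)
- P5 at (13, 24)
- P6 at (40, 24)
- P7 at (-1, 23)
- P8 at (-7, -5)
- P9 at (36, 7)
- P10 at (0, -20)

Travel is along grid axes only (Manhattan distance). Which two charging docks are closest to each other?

Pairwise distances:
P4–P5: |-26| + |11| = 26 + 11 = 37
P4–P6: |1| + |11| = 1 + 11 = 12
P4–P7: |-40| + |10| = 40 + 10 = 50
P4–P8: |-46| + |-18| = 46 + 18 = 64
P4–P9: |-3| + |-6| = 3 + 6 = 9
P4–P10: |-39| + |-33| = 39 + 33 = 72
P5–P6: |27| + |0| = 27 + 0 = 27
P5–P7: |-14| + |-1| = 14 + 1 = 15
P5–P8: |-20| + |-29| = 20 + 29 = 49
P5–P9: |23| + |-17| = 23 + 17 = 40
P5–P10: |-13| + |-44| = 13 + 44 = 57
P6–P7: |-41| + |-1| = 41 + 1 = 42
P6–P8: |-47| + |-29| = 47 + 29 = 76
P6–P9: |-4| + |-17| = 4 + 17 = 21
P6–P10: |-40| + |-44| = 40 + 44 = 84
P7–P8: |-6| + |-28| = 6 + 28 = 34
P7–P9: |37| + |-16| = 37 + 16 = 53
P7–P10: |1| + |-43| = 1 + 43 = 44
P8–P9: |43| + |12| = 43 + 12 = 55
P8–P10: |7| + |-15| = 7 + 15 = 22
P9–P10: |-36| + |-27| = 36 + 27 = 63
Closest pair: P4–P9 at 9.

P4 and P9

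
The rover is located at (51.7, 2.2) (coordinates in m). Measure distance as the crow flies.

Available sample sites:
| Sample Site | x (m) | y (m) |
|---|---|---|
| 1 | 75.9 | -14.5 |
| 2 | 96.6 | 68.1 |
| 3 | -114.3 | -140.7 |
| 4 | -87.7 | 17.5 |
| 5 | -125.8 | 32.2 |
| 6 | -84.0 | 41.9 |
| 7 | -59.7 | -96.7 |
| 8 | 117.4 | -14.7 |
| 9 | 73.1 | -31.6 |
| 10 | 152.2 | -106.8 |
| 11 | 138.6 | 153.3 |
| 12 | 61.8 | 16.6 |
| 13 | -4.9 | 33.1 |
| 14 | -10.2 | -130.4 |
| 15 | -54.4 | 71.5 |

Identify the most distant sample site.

3

Distances from (51.7, 2.2):
1: 29.4 m
2: 79.7 m
3: 219.0 m
4: 140.2 m
5: 180.0 m
6: 141.4 m
7: 149.0 m
8: 67.8 m
9: 40.0 m
10: 148.3 m
11: 174.3 m
12: 17.6 m
13: 64.5 m
14: 146.3 m
15: 126.7 m
Maximum: 3 at 219.0 m.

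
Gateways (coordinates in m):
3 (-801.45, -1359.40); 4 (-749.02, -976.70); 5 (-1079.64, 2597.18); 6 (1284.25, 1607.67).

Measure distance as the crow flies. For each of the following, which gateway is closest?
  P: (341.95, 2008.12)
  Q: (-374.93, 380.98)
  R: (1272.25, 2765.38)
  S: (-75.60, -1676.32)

P→6; Q→4; R→6; S→3

P at (341.95, 2008.12):
  3: 3556.34 m
  4: 3177.95 m
  5: 1538.80 m
  6: 1023.86 m
  → nearest: 6 (1023.86 m)
Q at (-374.93, 380.98):
  3: 1791.88 m
  4: 1408.27 m
  5: 2325.54 m
  6: 2063.41 m
  → nearest: 4 (1408.27 m)
R at (1272.25, 2765.38):
  3: 4616.71 m
  4: 4253.08 m
  5: 2357.90 m
  6: 1157.77 m
  → nearest: 6 (1157.77 m)
S at (-75.60, -1676.32):
  3: 792.02 m
  4: 971.06 m
  5: 4389.86 m
  6: 3554.40 m
  → nearest: 3 (792.02 m)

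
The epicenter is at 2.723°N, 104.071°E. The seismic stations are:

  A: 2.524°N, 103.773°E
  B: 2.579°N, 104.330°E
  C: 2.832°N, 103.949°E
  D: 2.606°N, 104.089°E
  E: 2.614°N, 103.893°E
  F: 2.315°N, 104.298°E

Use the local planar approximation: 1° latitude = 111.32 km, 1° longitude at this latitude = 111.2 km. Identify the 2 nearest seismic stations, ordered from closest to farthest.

Distances from 2.723°N, 104.071°E:
A: √((-0.199·111.32)² + (-0.298·111.2)²) = √(490.74123 + 1098.10053) = 39.860 km
B: √((-0.144·111.32)² + (0.259·111.2)²) = √(256.96346 + 829.48608) = 32.961 km
C: √((0.109·111.32)² + (-0.122·111.2)²) = √(147.23104 + 184.04721) = 18.201 km
D: √((-0.117·111.32)² + (0.018·111.2)²) = √(169.63604 + 4.00640) = 13.177 km
E: √((-0.109·111.32)² + (-0.178·111.2)²) = √(147.23104 + 391.78660) = 23.217 km
F: √((-0.408·111.32)² + (0.227·111.2)²) = √(2062.84559 + 637.17876) = 51.962 km
Sorted: D (13.177 km) < C (18.201 km) < E (23.217 km) < B (32.961 km) < …

D, C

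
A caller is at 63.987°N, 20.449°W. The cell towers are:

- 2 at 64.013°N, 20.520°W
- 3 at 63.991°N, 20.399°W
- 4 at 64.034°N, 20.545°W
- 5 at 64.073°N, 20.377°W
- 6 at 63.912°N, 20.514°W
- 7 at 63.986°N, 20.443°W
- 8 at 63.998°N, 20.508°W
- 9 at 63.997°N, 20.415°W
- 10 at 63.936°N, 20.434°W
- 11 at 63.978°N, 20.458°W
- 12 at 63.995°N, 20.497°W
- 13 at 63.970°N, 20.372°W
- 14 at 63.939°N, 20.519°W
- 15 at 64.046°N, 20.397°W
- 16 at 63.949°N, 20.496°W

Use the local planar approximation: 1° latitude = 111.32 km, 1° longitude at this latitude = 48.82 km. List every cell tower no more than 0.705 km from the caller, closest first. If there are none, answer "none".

7

Distances from 63.987°N, 20.449°W:
2: √((0.026·111.32)² + (-0.071·48.82)²) = √(8.37709 + 12.01468) = 4.516 km
3: √((0.004·111.32)² + (0.050·48.82)²) = √(0.19827 + 5.95848) = 2.481 km
4: √((0.047·111.32)² + (-0.096·48.82)²) = √(27.37424 + 21.96534) = 7.024 km
5: √((0.086·111.32)² + (0.072·48.82)²) = √(91.65229 + 12.35551) = 10.198 km
6: √((-0.075·111.32)² + (-0.065·48.82)²) = √(69.70580 + 10.06983) = 8.932 km
7: √((-0.001·111.32)² + (0.006·48.82)²) = √(0.01239 + 0.08580) = 0.313 km
8: √((0.011·111.32)² + (-0.059·48.82)²) = √(1.49945 + 8.29659) = 3.130 km
9: √((0.010·111.32)² + (0.034·48.82)²) = √(1.23921 + 2.75520) = 1.999 km
10: √((-0.051·111.32)² + (0.015·48.82)²) = √(32.23196 + 0.53626) = 5.724 km
11: √((-0.009·111.32)² + (-0.009·48.82)²) = √(1.00376 + 0.19305) = 1.094 km
12: √((0.008·111.32)² + (-0.048·48.82)²) = √(0.79310 + 5.49134) = 2.507 km
13: √((-0.017·111.32)² + (0.077·48.82)²) = √(3.58133 + 14.13113) = 4.209 km
14: √((-0.048·111.32)² + (-0.070·48.82)²) = √(28.55150 + 11.67862) = 6.343 km
15: √((0.059·111.32)² + (0.052·48.82)²) = √(43.13705 + 6.44469) = 7.041 km
16: √((-0.038·111.32)² + (-0.047·48.82)²) = √(17.89425 + 5.26491) = 4.812 km
Threshold 0.705 km: 7 (0.313 km) is within range.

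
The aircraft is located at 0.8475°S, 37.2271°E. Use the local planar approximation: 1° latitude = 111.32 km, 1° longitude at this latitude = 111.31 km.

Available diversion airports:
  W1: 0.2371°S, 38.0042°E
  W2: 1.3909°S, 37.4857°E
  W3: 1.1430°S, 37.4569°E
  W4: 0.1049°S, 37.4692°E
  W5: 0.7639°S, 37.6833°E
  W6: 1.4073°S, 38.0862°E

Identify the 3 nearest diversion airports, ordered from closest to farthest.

Distances from 0.8475°S, 37.2271°E:
W1: √((0.6104·111.32)² + (0.7771·111.31)²) = √(4617.165535 + 7482.077174) = 109.9966 km
W2: √((-0.5434·111.32)² + (0.2586·111.31)²) = √(3659.195924 + 828.562754) = 66.9907 km
W3: √((-0.2955·111.32)² + (0.2298·111.31)²) = √(1082.084972 + 654.287185) = 41.6698 km
W4: √((0.7426·111.32)² + (0.2421·111.31)²) = √(6833.705913 + 726.202842) = 86.9477 km
W5: √((0.0836·111.32)² + (0.4562·111.31)²) = √(86.608188 + 2578.570010) = 51.6254 km
W6: √((-0.5598·111.32)² + (0.8591·111.31)²) = √(3883.400512 + 9144.412393) = 114.1394 km
Sorted: W3 (41.6698 km) < W5 (51.6254 km) < W2 (66.9907 km) < W4 (86.9477 km) < W1 (109.9966 km) < …

W3, W5, W2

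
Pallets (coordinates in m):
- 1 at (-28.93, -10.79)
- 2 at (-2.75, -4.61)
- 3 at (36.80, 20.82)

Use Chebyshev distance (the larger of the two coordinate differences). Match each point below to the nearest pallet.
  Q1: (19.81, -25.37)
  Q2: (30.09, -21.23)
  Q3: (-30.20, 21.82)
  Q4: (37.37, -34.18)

Q1 at (19.81, -25.37):
  1: max(|-48.74|, |14.58|) = 48.74 m
  2: max(|-22.56|, |20.76|) = 22.56 m
  3: max(|16.99|, |46.19|) = 46.19 m
  → nearest: 2 (22.56 m)
Q2 at (30.09, -21.23):
  1: max(|-59.02|, |10.44|) = 59.02 m
  2: max(|-32.84|, |16.62|) = 32.84 m
  3: max(|6.71|, |42.05|) = 42.05 m
  → nearest: 2 (32.84 m)
Q3 at (-30.20, 21.82):
  1: max(|1.27|, |-32.61|) = 32.61 m
  2: max(|27.45|, |-26.43|) = 27.45 m
  3: max(|67.00|, |-1.00|) = 67.00 m
  → nearest: 2 (27.45 m)
Q4 at (37.37, -34.18):
  1: max(|-66.30|, |23.39|) = 66.30 m
  2: max(|-40.12|, |29.57|) = 40.12 m
  3: max(|-0.57|, |55.00|) = 55.00 m
  → nearest: 2 (40.12 m)

Q1→2; Q2→2; Q3→2; Q4→2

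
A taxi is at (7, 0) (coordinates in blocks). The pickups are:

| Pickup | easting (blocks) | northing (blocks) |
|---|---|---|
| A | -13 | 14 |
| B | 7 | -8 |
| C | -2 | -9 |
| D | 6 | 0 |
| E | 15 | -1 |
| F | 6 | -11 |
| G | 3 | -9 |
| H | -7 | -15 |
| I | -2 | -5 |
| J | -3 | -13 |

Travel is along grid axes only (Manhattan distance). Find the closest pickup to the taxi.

D

Distances from (7, 0):
A: |-20| + |14| = 20 + 14 = 34 blocks
B: |0| + |-8| = 0 + 8 = 8 blocks
C: |-9| + |-9| = 9 + 9 = 18 blocks
D: |-1| + |0| = 1 + 0 = 1 blocks
E: |8| + |-1| = 8 + 1 = 9 blocks
F: |-1| + |-11| = 1 + 11 = 12 blocks
G: |-4| + |-9| = 4 + 9 = 13 blocks
H: |-14| + |-15| = 14 + 15 = 29 blocks
I: |-9| + |-5| = 9 + 5 = 14 blocks
J: |-10| + |-13| = 10 + 13 = 23 blocks
Minimum: D at 1 blocks.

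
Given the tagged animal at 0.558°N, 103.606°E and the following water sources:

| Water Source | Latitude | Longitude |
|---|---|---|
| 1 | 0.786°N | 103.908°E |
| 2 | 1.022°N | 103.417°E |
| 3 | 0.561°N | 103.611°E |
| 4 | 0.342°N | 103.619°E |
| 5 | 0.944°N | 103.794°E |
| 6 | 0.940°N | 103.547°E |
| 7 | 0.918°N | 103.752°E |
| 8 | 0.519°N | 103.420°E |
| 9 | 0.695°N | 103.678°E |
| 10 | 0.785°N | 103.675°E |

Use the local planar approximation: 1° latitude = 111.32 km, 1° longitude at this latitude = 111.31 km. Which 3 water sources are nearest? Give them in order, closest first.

3, 9, 8

Distances from 0.558°N, 103.606°E:
1: 42.121 km
2: 55.772 km
3: 0.649 km
4: 24.089 km
5: 47.794 km
6: 43.028 km
7: 43.245 km
8: 21.154 km
9: 17.228 km
10: 26.411 km
Sorted: 3 (0.649 km) < 9 (17.228 km) < 8 (21.154 km) < 4 (24.089 km) < 10 (26.411 km) < …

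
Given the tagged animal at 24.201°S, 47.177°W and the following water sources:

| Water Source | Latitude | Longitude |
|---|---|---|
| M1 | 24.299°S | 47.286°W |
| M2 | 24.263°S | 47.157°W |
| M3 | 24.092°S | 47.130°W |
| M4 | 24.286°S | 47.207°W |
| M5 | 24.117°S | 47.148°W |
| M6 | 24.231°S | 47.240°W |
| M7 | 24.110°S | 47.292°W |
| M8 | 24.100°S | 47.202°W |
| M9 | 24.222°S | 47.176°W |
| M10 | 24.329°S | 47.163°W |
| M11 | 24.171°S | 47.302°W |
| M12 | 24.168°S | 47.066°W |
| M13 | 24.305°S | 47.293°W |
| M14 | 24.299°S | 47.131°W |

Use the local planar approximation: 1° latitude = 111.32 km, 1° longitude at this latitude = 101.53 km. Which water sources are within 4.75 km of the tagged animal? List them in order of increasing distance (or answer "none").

M9

Distances from 24.201°S, 47.177°W:
M1: 15.540 km
M2: 7.194 km
M3: 13.038 km
M4: 9.940 km
M5: 9.803 km
M6: 7.216 km
M7: 15.458 km
M8: 11.526 km
M9: 2.340 km
M10: 14.320 km
M11: 13.123 km
M12: 11.853 km
M13: 16.515 km
M14: 11.867 km
Threshold 4.75 km: M9 (2.340 km) is within range.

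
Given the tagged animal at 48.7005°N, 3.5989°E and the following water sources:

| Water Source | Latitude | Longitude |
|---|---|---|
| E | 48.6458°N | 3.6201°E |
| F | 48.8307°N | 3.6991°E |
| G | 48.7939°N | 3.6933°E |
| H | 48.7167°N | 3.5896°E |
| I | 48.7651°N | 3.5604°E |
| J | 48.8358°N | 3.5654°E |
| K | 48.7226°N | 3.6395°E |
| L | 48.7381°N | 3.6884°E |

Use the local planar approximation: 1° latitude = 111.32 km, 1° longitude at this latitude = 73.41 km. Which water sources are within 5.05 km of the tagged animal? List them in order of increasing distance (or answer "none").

H, K

Distances from 48.7005°N, 3.5989°E:
E: √((-0.0547·111.32)² + (0.0212·73.41)²) = √(37.078405 + 2.422045) = 6.2849 km
F: √((0.1302·111.32)² + (0.1002·73.41)²) = √(210.072094 + 54.106058) = 16.2536 km
G: √((0.0934·111.32)² + (0.0944·73.41)²) = √(108.103598 + 48.023569) = 12.4951 km
H: √((0.0162·111.32)² + (-0.0093·73.41)²) = √(3.252194 + 0.466097) = 1.9283 km
I: √((0.0646·111.32)² + (-0.0385·73.41)²) = √(51.714393 + 7.987887) = 7.7267 km
J: √((0.1353·111.32)² + (-0.0335·73.41)²) = √(226.851674 + 6.047837) = 15.2610 km
K: √((0.0221·111.32)² + (0.0406·73.41)²) = √(6.052446 + 8.883058) = 3.8646 km
L: √((0.0376·111.32)² + (0.0895·73.41)²) = √(17.519515 + 43.167462) = 7.7902 km
Threshold 5.05 km: H (1.9283 km), K (3.8646 km) are within range.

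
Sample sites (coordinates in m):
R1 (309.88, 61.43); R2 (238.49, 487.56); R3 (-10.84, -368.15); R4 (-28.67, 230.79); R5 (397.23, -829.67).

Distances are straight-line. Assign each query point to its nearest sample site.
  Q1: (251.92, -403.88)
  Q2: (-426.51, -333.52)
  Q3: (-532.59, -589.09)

Q1→R3; Q2→R3; Q3→R3

Q1 at (251.92, -403.88):
  R1: 468.91 m
  R2: 891.54 m
  R3: 265.18 m
  R4: 693.93 m
  R5: 449.90 m
  → nearest: R3 (265.18 m)
Q2 at (-426.51, -333.52):
  R1: 835.62 m
  R2: 1056.60 m
  R3: 417.11 m
  R4: 690.45 m
  R5: 961.62 m
  → nearest: R3 (417.11 m)
Q3 at (-532.59, -589.09):
  R1: 1064.39 m
  R2: 1324.29 m
  R3: 566.60 m
  R4: 962.36 m
  R5: 960.44 m
  → nearest: R3 (566.60 m)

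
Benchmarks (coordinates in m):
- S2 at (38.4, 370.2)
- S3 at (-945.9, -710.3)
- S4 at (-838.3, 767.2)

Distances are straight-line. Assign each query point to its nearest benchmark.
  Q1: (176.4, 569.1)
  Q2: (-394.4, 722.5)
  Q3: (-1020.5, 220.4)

Q1 at (176.4, 569.1):
  S2: 242.1 m
  S3: 1701.9 m
  S4: 1033.9 m
  → nearest: S2 (242.1 m)
Q2 at (-394.4, 722.5):
  S2: 558.1 m
  S3: 1535.3 m
  S4: 446.1 m
  → nearest: S4 (446.1 m)
Q3 at (-1020.5, 220.4):
  S2: 1069.4 m
  S3: 933.7 m
  S4: 576.4 m
  → nearest: S4 (576.4 m)

Q1→S2; Q2→S4; Q3→S4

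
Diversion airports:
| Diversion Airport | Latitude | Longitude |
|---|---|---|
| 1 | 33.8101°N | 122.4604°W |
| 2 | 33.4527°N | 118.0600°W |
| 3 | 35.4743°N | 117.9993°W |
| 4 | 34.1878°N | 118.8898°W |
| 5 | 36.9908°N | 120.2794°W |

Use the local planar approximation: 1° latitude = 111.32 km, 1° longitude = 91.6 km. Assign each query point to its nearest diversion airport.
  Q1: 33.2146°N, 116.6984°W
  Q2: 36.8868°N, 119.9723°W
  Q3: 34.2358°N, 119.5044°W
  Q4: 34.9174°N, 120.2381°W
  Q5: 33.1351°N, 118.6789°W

Q1 at 33.2146°N, 116.6984°W:
  1: √((0.5955·111.32)² + (-5.7620·91.6)²) = √(4394.504636 + 278571.995521) = 531.9460 km
  2: √((0.2381·111.32)² + (-1.3616·91.6)²) = √(702.530504 + 15555.716973) = 127.5078 km
  3: √((2.2597·111.32)² + (-1.3009·91.6)²) = √(63277.303892 + 14199.687107) = 278.3469 km
  4: √((0.9732·111.32)² + (-2.1914·91.6)²) = √(11736.824100 + 40293.432175) = 228.1014 km
  5: √((3.7762·111.32)² + (-3.5810·91.6)²) = √(176708.064944 + 107596.857984) = 533.2025 km
  → nearest: 2 (127.5078 km)
Q2 at 36.8868°N, 119.9723°W:
  1: √((-3.0767·111.32)² + (-2.4881·91.6)²) = √(117305.047143 + 51942.949867) = 411.3976 km
  2: √((-3.4341·111.32)² + (1.9123·91.6)²) = √(146141.065831 + 30683.365782) = 420.5050 km
  3: √((-1.4125·111.32)² + (1.9730·91.6)²) = √(24724.260360 + 32662.176238) = 239.5547 km
  4: √((-2.6990·111.32)² + (1.0825·91.6)²) = √(90271.812919 + 9832.110649) = 316.3920 km
  5: √((0.1040·111.32)² + (-0.3071·91.6)²) = √(134.033412 + 791.317154) = 30.4196 km
  → nearest: 5 (30.4196 km)
Q3 at 34.2358°N, 119.5044°W:
  1: √((-0.4257·111.32)² + (-2.9560·91.6)²) = √(2245.710118 + 73316.176284) = 274.8852 km
  2: √((-0.7831·111.32)² + (1.4444·91.6)²) = √(7599.426925 + 17505.152834) = 158.4442 km
  3: √((1.2385·111.32)² + (1.5051·91.6)²) = √(19008.087267 + 19007.353806) = 194.9755 km
  4: √((-0.0480·111.32)² + (0.6146·91.6)²) = √(28.551496 + 3169.392743) = 56.5504 km
  5: √((2.7550·111.32)² + (-0.7750·91.6)²) = √(94056.670620 + 5039.580100) = 314.7956 km
  → nearest: 4 (56.5504 km)
Q4 at 34.9174°N, 120.2381°W:
  1: √((-1.1073·111.32)² + (-2.2223·91.6)²) = √(15194.170488 + 41437.764689) = 237.9747 km
  2: √((-1.4647·111.32)² + (2.1781·91.6)²) = √(26585.434245 + 39805.820235) = 257.6650 km
  3: √((0.5569·111.32)² + (2.2388·91.6)²) = √(3843.269427 + 42055.378288) = 214.2397 km
  4: √((-0.7296·111.32)² + (1.3483·91.6)²) = √(6596.537657 + 15253.307178) = 147.8169 km
  5: √((2.0734·111.32)² + (-0.0413·91.6)²) = √(53273.666019 + 14.311694) = 230.8419 km
  → nearest: 4 (147.8169 km)
Q5 at 33.1351°N, 118.6789°W:
  1: √((0.6750·111.32)² + (-3.7815·91.6)²) = √(5646.169881 + 119982.845333) = 354.4418 km
  2: √((0.3176·111.32)² + (0.6189·91.6)²) = √(1249.992430 + 3213.896693) = 66.8123 km
  3: √((2.3392·111.32)² + (0.6796·91.6)²) = √(67808.026675 + 3875.231822) = 267.7373 km
  4: √((1.0527·111.32)² + (-0.2109·91.6)²) = √(13732.690782 + 373.202124) = 118.7682 km
  5: √((3.8557·111.32)² + (-1.6005·91.6)²) = √(184226.824475 + 21493.260594) = 453.5638 km
  → nearest: 2 (66.8123 km)

Q1→2; Q2→5; Q3→4; Q4→4; Q5→2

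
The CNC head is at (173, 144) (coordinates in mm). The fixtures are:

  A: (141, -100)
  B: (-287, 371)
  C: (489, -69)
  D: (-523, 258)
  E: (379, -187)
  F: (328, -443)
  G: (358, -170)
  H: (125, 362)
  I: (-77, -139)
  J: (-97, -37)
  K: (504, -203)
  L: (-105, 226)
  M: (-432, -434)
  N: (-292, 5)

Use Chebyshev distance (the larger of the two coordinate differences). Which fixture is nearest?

Distances from (173, 144):
A: max(|-32|, |-244|) = 244 mm
B: max(|-460|, |227|) = 460 mm
C: max(|316|, |-213|) = 316 mm
D: max(|-696|, |114|) = 696 mm
E: max(|206|, |-331|) = 331 mm
F: max(|155|, |-587|) = 587 mm
G: max(|185|, |-314|) = 314 mm
H: max(|-48|, |218|) = 218 mm
I: max(|-250|, |-283|) = 283 mm
J: max(|-270|, |-181|) = 270 mm
K: max(|331|, |-347|) = 347 mm
L: max(|-278|, |82|) = 278 mm
M: max(|-605|, |-578|) = 605 mm
N: max(|-465|, |-139|) = 465 mm
Minimum: H at 218 mm.

H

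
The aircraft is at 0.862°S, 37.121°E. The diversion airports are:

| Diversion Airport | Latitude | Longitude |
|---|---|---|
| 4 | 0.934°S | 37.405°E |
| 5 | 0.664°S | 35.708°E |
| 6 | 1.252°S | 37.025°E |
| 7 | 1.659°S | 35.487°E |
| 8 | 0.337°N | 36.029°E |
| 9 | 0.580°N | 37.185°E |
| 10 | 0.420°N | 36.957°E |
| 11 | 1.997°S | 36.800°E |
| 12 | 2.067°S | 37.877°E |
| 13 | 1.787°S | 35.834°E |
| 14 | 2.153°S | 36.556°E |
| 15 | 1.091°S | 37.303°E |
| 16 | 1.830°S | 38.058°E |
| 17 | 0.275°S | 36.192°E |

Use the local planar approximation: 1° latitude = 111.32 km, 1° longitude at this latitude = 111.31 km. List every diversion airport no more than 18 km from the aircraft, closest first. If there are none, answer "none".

none

Distances from 0.862°S, 37.121°E:
4: √((-0.072·111.32)² + (0.284·111.31)²) = √(64.24087 + 999.32107) = 32.612 km
5: √((0.198·111.32)² + (-1.413·111.31)²) = √(485.82155 + 24737.32240) = 158.818 km
6: √((-0.390·111.32)² + (-0.096·111.31)²) = √(1884.84486 + 114.18547) = 44.711 km
7: √((-0.797·111.32)² + (-1.634·111.31)²) = √(7871.60038 + 33080.53083) = 202.366 km
8: √((1.199·111.32)² + (-1.092·111.31)²) = √(17814.95631 + 14774.52891) = 180.526 km
9: √((1.442·111.32)² + (0.064·111.31)²) = √(25767.77479 + 50.74910) = 160.681 km
10: √((1.282·111.32)² + (-0.164·111.31)²) = √(20366.78345 + 333.23918) = 143.875 km
11: √((-1.135·111.32)² + (-0.321·111.31)²) = √(15963.86764 + 1276.66934) = 131.303 km
12: √((-1.205·111.32)² + (0.756·111.31)²) = √(17993.70057 + 7081.28309) = 158.351 km
13: √((-0.925·111.32)² + (-1.287·111.31)²) = √(10603.02684 + 20522.27294) = 176.424 km
14: √((-1.291·111.32)² + (-0.565·111.31)²) = √(20653.74829 + 3955.17097) = 156.872 km
15: √((-0.229·111.32)² + (0.182·111.31)²) = √(649.85634 + 410.40358) = 32.562 km
16: √((-0.968·111.32)² + (0.937·111.31)²) = √(11611.73484 + 10877.96225) = 149.966 km
17: √((0.587·111.32)² + (-0.929·111.31)²) = √(4269.94811 + 10693.00558) = 122.323 km
Threshold 18 km: none within range.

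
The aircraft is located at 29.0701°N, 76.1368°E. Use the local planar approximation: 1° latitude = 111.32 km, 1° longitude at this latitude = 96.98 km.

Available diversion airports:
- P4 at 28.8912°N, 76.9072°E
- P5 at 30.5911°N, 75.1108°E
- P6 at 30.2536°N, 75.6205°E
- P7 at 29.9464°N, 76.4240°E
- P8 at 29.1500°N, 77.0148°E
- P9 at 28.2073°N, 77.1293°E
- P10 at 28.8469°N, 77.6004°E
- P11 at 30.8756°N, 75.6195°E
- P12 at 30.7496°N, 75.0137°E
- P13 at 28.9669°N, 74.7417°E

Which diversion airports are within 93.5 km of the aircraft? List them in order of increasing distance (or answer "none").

P4, P8

Distances from 29.0701°N, 76.1368°E:
P4: 77.3221 km
P5: 196.3900 km
P6: 140.9412 km
P7: 101.4481 km
P8: 85.6117 km
P9: 135.9764 km
P10: 144.0982 km
P11: 207.1547 km
P12: 216.3746 km
P13: 135.7837 km
Threshold 93.5 km: P4 (77.3221 km), P8 (85.6117 km) are within range.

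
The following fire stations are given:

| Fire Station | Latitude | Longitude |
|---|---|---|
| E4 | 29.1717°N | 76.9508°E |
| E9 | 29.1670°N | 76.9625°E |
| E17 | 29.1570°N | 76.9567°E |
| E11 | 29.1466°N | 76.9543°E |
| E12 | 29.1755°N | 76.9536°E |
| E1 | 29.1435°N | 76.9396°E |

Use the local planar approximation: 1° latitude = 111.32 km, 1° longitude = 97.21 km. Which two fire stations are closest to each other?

E4 and E12

Pairwise distances:
E4–E9: 1.2519 km
E4–E17: 1.7340 km
E4–E11: 2.8148 km
E4–E12: 0.5030 km
E4–E1: 3.3227 km
E9–E17: 1.2478 km
E9–E11: 2.4068 km
E9–E12: 1.2821 km
E9–E1: 3.4350 km
E17–E11: 1.1810 km
E17–E12: 2.0814 km
E17–E1: 2.2409 km
E11–E12: 3.2179 km
E11–E1: 1.4701 km
E12–E1: 3.8134 km
Closest pair: E4–E12 at 0.5030 km.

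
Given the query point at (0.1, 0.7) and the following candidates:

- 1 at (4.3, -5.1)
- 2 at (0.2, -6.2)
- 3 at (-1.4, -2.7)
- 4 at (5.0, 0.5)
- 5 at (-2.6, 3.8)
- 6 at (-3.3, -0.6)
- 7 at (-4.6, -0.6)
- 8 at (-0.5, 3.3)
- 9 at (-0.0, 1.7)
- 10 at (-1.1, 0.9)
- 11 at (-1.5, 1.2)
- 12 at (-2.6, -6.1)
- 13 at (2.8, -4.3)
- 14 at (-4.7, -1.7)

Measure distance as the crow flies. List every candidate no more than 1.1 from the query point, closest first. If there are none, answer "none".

Distances from (0.1, 0.7):
1: √((4.2)² + (-5.8)²) = √(17.6400 + 33.6400) = 7.16
2: √((0.1)² + (-6.9)²) = √(0.0100 + 47.6100) = 6.90
3: √((-1.5)² + (-3.4)²) = √(2.2500 + 11.5600) = 3.72
4: √((4.9)² + (-0.2)²) = √(24.0100 + 0.0400) = 4.90
5: √((-2.7)² + (3.1)²) = √(7.2900 + 9.6100) = 4.11
6: √((-3.4)² + (-1.3)²) = √(11.5600 + 1.6900) = 3.64
7: √((-4.7)² + (-1.3)²) = √(22.0900 + 1.6900) = 4.88
8: √((-0.6)² + (2.6)²) = √(0.3600 + 6.7600) = 2.67
9: √((-0.1)² + (1.0)²) = √(0.0100 + 1.0000) = 1.00
10: √((-1.2)² + (0.2)²) = √(1.4400 + 0.0400) = 1.22
11: √((-1.6)² + (0.5)²) = √(2.5600 + 0.2500) = 1.68
12: √((-2.7)² + (-6.8)²) = √(7.2900 + 46.2400) = 7.32
13: √((2.7)² + (-5.0)²) = √(7.2900 + 25.0000) = 5.68
14: √((-4.8)² + (-2.4)²) = √(23.0400 + 5.7600) = 5.37
Threshold 1.1: 9 (1.00) is within range.

9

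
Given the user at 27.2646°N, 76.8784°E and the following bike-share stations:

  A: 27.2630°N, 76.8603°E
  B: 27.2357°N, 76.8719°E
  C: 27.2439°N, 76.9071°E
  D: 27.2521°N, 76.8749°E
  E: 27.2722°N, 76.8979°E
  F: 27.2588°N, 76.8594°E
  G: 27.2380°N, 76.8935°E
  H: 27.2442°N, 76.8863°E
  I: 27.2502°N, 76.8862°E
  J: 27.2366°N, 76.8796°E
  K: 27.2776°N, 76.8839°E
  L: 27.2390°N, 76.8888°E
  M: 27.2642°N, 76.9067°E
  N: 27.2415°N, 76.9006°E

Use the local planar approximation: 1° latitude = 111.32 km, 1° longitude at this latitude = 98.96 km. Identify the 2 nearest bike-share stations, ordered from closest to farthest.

D, K

Distances from 27.2646°N, 76.8784°E:
A: √((-0.0016·111.32)² + (-0.0181·98.96)²) = √(0.031724 + 3.208311) = 1.8000 km
B: √((-0.0289·111.32)² + (-0.0065·98.96)²) = √(10.350041 + 0.413758) = 3.2808 km
C: √((-0.0207·111.32)² + (0.0287·98.96)²) = √(5.309909 + 8.066463) = 3.6574 km
D: √((-0.0125·111.32)² + (-0.0035·98.96)²) = √(1.936272 + 0.119965) = 1.4340 km
E: √((0.0076·111.32)² + (0.0195·98.96)²) = √(0.715770 + 3.723819) = 2.1070 km
F: √((-0.0058·111.32)² + (-0.0190·98.96)²) = √(0.416872 + 3.535302) = 1.9880 km
G: √((-0.0266·111.32)² + (0.0151·98.96)²) = √(8.768184 + 2.232921) = 3.3168 km
H: √((-0.0204·111.32)² + (0.0079·98.96)²) = √(5.157114 + 0.611186) = 2.4017 km
I: √((-0.0144·111.32)² + (0.0078·98.96)²) = √(2.569635 + 0.595811) = 1.7792 km
J: √((-0.0280·111.32)² + (0.0012·98.96)²) = √(9.715440 + 0.014102) = 3.1192 km
K: √((0.0130·111.32)² + (0.0055·98.96)²) = √(2.094272 + 0.296241) = 1.5461 km
L: √((-0.0256·111.32)² + (0.0104·98.96)²) = √(8.121314 + 1.059220) = 3.0299 km
M: √((-0.0004·111.32)² + (0.0283·98.96)²) = √(0.001983 + 7.843181) = 2.8009 km
N: √((-0.0231·111.32)² + (0.0222·98.96)²) = √(6.612571 + 4.826422) = 3.3822 km
Sorted: D (1.4340 km) < K (1.5461 km) < I (1.7792 km) < A (1.8000 km) < …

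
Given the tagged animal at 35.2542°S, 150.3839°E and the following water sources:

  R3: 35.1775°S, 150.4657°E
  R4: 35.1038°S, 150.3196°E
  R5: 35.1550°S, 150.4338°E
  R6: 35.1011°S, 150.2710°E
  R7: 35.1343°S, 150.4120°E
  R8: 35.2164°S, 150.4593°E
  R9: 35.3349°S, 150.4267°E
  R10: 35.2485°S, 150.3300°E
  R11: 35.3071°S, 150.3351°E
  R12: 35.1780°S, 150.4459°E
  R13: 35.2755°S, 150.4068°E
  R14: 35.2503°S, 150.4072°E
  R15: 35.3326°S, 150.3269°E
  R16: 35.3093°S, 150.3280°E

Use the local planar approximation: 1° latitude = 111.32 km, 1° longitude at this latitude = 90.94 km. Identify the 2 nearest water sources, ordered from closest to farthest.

Distances from 35.2542°S, 150.3839°E:
R3: √((0.0767·111.32)² + (0.0818·90.94)²) = √(72.901611 + 55.337114) = 11.3243 km
R4: √((0.1504·111.32)² + (-0.0643·90.94)²) = √(280.312244 + 34.192578) = 17.7343 km
R5: √((0.0992·111.32)² + (0.0499·90.94)²) = √(121.946612 + 20.592591) = 11.9390 km
R6: √((0.1531·111.32)² + (-0.1129·90.94)²) = √(290.466985 + 105.413876) = 19.8968 km
R7: √((0.1199·111.32)² + (0.0281·90.94)²) = √(178.149563 + 6.530141) = 13.5897 km
R8: √((0.0378·111.32)² + (0.0754·90.94)²) = √(17.706389 + 47.016748) = 8.0451 km
R9: √((-0.0807·111.32)² + (0.0428·90.94)²) = √(80.703703 + 15.149470) = 9.7905 km
R10: √((0.0057·111.32)² + (-0.0539·90.94)²) = √(0.402621 + 24.026330) = 4.9426 km
R11: √((-0.0529·111.32)² + (-0.0488·90.94)²) = √(34.678295 + 19.694708) = 7.3738 km
R12: √((0.0762·111.32)² + (0.0620·90.94)²) = √(71.954231 + 31.790201) = 10.1855 km
R13: √((-0.0213·111.32)² + (0.0229·90.94)²) = √(5.622191 + 4.336915) = 3.1558 km
R14: √((0.0039·111.32)² + (0.0233·90.94)²) = √(0.188484 + 4.489746) = 2.1629 km
R15: √((-0.0784·111.32)² + (-0.0570·90.94)²) = √(76.169047 + 26.869502) = 10.1508 km
R16: √((-0.0551·111.32)² + (-0.0559·90.94)²) = √(37.622668 + 25.842440) = 7.9665 km
Sorted: R14 (2.1629 km) < R13 (3.1558 km) < R10 (4.9426 km) < R11 (7.3738 km) < …

R14, R13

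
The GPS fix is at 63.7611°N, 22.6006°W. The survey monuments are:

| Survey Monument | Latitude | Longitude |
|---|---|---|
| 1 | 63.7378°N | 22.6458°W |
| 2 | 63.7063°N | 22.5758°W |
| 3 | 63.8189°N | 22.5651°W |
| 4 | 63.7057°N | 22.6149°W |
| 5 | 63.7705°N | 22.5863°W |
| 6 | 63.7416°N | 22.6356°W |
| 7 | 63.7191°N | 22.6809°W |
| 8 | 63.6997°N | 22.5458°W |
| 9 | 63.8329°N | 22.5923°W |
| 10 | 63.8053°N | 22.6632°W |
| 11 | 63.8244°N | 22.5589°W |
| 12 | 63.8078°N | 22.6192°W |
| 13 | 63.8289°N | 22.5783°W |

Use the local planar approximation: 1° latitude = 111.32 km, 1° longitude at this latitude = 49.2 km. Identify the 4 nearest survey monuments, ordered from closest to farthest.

5, 6, 1, 12

Distances from 63.7611°N, 22.6006°W:
1: 3.4166 km
2: 6.2212 km
3: 6.6671 km
4: 6.2071 km
5: 1.2609 km
6: 2.7708 km
7: 6.1211 km
8: 7.3476 km
9: 8.0032 km
10: 5.8048 km
11: 7.3392 km
12: 5.2786 km
13: 7.6268 km
Sorted: 5 (1.2609 km) < 6 (2.7708 km) < 1 (3.4166 km) < 12 (5.2786 km) < 10 (5.8048 km) < 7 (6.1211 km) < …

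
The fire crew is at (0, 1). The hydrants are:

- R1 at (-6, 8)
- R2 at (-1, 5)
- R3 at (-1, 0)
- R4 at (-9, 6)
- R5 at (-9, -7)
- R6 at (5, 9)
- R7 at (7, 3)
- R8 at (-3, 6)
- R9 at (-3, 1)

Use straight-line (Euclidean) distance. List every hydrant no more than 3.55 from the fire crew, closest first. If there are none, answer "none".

R3, R9

Distances from (0, 1):
R1: √((-6)² + (7)²) = √(36.000 + 49.000) = 9.2
R2: √((-1)² + (4)²) = √(1.000 + 16.000) = 4.1
R3: √((-1)² + (-1)²) = √(1.000 + 1.000) = 1.4
R4: √((-9)² + (5)²) = √(81.000 + 25.000) = 10.3
R5: √((-9)² + (-8)²) = √(81.000 + 64.000) = 12.0
R6: √((5)² + (8)²) = √(25.000 + 64.000) = 9.4
R7: √((7)² + (2)²) = √(49.000 + 4.000) = 7.3
R8: √((-3)² + (5)²) = √(9.000 + 25.000) = 5.8
R9: √((-3)² + (0)²) = √(9.000 + 0.000) = 3.0
Threshold 3.55: R3 (1.4), R9 (3.0) are within range.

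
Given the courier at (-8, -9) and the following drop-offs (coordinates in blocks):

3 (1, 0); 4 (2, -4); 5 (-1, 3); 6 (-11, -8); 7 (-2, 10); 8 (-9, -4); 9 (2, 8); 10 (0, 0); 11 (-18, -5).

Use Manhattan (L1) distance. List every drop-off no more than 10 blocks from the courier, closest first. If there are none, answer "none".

6, 8

Distances from (-8, -9):
3: 18 blocks
4: 15 blocks
5: 19 blocks
6: 4 blocks
7: 25 blocks
8: 6 blocks
9: 27 blocks
10: 17 blocks
11: 14 blocks
Threshold 10 blocks: 6 (4 blocks), 8 (6 blocks) are within range.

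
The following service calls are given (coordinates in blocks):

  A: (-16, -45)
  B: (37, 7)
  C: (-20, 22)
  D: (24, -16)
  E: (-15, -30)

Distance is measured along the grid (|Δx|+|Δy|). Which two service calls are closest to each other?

A and E

Pairwise distances:
A–B: |53| + |52| = 53 + 52 = 105 blocks
A–C: |-4| + |67| = 4 + 67 = 71 blocks
A–D: |40| + |29| = 40 + 29 = 69 blocks
A–E: |1| + |15| = 1 + 15 = 16 blocks
B–C: |-57| + |15| = 57 + 15 = 72 blocks
B–D: |-13| + |-23| = 13 + 23 = 36 blocks
B–E: |-52| + |-37| = 52 + 37 = 89 blocks
C–D: |44| + |-38| = 44 + 38 = 82 blocks
C–E: |5| + |-52| = 5 + 52 = 57 blocks
D–E: |-39| + |-14| = 39 + 14 = 53 blocks
Closest pair: A–E at 16 blocks.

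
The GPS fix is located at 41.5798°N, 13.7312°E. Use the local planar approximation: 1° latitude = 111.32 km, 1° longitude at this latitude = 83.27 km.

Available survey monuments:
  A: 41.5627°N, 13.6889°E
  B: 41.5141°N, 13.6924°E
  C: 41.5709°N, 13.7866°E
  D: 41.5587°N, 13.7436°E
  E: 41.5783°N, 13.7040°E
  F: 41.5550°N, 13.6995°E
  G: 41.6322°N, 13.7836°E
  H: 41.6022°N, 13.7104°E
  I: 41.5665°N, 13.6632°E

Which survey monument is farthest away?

B

Distances from 41.5798°N, 13.7312°E:
A: 4.0038 km
B: 7.9956 km
C: 4.7183 km
D: 2.5658 km
E: 2.2711 km
F: 3.8196 km
G: 7.2845 km
H: 3.0361 km
I: 5.8527 km
Maximum: B at 7.9956 km.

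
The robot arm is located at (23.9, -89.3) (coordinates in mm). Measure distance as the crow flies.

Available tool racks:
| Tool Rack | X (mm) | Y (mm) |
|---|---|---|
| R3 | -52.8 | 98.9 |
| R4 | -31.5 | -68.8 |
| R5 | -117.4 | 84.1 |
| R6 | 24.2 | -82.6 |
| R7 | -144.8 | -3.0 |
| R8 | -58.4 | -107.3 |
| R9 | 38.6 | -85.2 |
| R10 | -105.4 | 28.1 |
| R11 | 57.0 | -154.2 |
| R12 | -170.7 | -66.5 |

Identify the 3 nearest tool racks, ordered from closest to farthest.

R6, R9, R4

Distances from (23.9, -89.3):
R3: √((-76.7)² + (188.2)²) = √(5882.890 + 35419.240) = 203.2 mm
R4: √((-55.4)² + (20.5)²) = √(3069.160 + 420.250) = 59.1 mm
R5: √((-141.3)² + (173.4)²) = √(19965.690 + 30067.560) = 223.7 mm
R6: √((0.3)² + (6.7)²) = √(0.090 + 44.890) = 6.7 mm
R7: √((-168.7)² + (86.3)²) = √(28459.690 + 7447.690) = 189.5 mm
R8: √((-82.3)² + (-18.0)²) = √(6773.290 + 324.000) = 84.2 mm
R9: √((14.7)² + (4.1)²) = √(216.090 + 16.810) = 15.3 mm
R10: √((-129.3)² + (117.4)²) = √(16718.490 + 13782.760) = 174.6 mm
R11: √((33.1)² + (-64.9)²) = √(1095.610 + 4212.010) = 72.9 mm
R12: √((-194.6)² + (22.8)²) = √(37869.160 + 519.840) = 195.9 mm
Sorted: R6 (6.7 mm) < R9 (15.3 mm) < R4 (59.1 mm) < R11 (72.9 mm) < R8 (84.2 mm) < …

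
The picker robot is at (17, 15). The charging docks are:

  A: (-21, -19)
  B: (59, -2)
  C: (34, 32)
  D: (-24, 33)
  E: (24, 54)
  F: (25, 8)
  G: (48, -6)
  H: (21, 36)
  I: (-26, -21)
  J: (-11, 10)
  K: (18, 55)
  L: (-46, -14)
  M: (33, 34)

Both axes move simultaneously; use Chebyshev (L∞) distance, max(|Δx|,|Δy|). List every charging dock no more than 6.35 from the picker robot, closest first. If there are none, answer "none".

Distances from (17, 15):
A: 38
B: 42
C: 17
D: 41
E: 39
F: 8
G: 31
H: 21
I: 43
J: 28
K: 40
L: 63
M: 19
Threshold 6.35: none within range.

none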